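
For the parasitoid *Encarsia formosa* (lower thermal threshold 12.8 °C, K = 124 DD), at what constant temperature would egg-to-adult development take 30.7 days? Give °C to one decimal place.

16.8 °C

Required daily accumulation = 124 / 30.7 = 4.039 DD/day.
T = T_base + 4.039 = 12.8 + 4.039 = 16.839 ≈ 16.8 °C.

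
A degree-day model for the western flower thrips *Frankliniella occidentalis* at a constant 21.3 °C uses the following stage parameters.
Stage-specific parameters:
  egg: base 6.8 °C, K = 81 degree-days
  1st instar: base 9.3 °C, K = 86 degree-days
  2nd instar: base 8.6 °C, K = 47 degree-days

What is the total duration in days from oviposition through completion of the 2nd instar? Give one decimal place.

16.5 days

egg: 81 / (21.3 − 6.8) = 81 / 14.5 = 5.586 d.
1st instar: 86 / (21.3 − 9.3) = 86 / 12.0 = 7.167 d.
2nd instar: 47 / (21.3 − 8.6) = 47 / 12.7 = 3.701 d.
Sum = 16.454 ≈ 16.5 days.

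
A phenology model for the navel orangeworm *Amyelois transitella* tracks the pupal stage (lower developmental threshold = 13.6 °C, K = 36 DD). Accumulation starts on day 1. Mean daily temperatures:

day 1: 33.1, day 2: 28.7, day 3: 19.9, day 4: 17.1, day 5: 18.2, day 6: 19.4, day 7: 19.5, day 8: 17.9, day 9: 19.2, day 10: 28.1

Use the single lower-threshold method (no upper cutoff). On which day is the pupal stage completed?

Daily DD above 13.6 °C: 19.5, 15.1, 6.3, 3.5, 4.6, 5.8, 5.9, 4.3, 5.6, 14.5.
Cumulative: 19.5, 34.6, 40.9, 44.4, 49.0, 54.8, 60.7, 65.0, 70.6, 85.1.
The total first reaches 36 DD on day 3.

day 3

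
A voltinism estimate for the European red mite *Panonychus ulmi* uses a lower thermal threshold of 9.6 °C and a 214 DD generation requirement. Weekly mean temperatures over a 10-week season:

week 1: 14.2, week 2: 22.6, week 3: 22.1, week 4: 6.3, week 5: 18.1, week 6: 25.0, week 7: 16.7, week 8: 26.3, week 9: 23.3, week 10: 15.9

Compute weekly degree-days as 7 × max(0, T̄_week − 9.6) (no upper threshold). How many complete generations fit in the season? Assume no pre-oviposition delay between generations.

3 generations

Weekly DD (7 × max(0, T̄ − 9.6)): 32.2, 91.0, 87.5, 0.0, 59.5, 107.8, 49.7, 116.9, 95.9, 44.1.
Season total = 684.6 DD.
Complete generations = ⌊684.6 / 214⌋ = 3.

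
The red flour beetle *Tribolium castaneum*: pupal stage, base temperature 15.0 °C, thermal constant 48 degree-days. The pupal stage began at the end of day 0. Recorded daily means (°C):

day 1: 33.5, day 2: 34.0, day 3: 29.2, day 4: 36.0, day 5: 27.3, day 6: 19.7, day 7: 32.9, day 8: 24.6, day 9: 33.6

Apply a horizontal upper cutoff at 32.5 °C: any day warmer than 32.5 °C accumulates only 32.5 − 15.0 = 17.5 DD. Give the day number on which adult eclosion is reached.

Daily DD above 15.0 °C (capped at 17.5): 17.5, 17.5, 14.2, 17.5, 12.3, 4.7, 17.5, 9.6, 17.5.
Cumulative: 17.5, 35.0, 49.2, 66.7, 79.0, 83.7, 101.2, 110.8, 128.3.
The total first reaches 48 DD on day 3.

day 3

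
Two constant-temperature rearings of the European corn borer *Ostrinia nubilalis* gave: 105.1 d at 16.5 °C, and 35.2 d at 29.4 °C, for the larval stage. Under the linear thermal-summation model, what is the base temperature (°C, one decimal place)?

Equal thermal constants: D₁(T₁ − T_b) = D₂(T₂ − T_b).
105.1·(16.5 − T_b) = 35.2·(29.4 − T_b)
T_b = (105.1·16.5 − 35.2·29.4) / (105.1 − 35.2) = 699.27 / 69.9 = 10.004 °C ≈ 10.0 °C.

10.0 °C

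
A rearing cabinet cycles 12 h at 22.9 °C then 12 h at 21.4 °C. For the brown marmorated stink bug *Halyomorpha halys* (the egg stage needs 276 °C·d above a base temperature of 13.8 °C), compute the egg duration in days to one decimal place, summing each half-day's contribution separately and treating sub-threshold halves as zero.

33.1 days

Day half: max(0, 22.9 − 13.8) × 0.5 = 9.1 × 0.5 = 4.55 DD.
Night half: max(0, 21.4 − 13.8) × 0.5 = 7.6 × 0.5 = 3.80 DD.
Per 24 h: 8.35 DD/day.
Duration = 276 / 8.35 = 33.054 ≈ 33.1 days.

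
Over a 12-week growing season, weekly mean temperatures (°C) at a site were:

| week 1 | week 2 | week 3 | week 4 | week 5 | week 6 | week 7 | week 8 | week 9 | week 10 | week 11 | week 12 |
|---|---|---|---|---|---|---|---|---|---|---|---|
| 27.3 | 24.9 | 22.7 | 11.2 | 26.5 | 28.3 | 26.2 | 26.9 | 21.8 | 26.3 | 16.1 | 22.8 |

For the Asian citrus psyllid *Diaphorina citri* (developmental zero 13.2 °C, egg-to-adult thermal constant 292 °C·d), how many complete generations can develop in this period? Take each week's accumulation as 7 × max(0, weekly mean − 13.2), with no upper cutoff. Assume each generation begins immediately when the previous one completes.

Weekly DD (7 × max(0, T̄ − 13.2)): 98.7, 81.9, 66.5, 0.0, 93.1, 105.7, 91.0, 95.9, 60.2, 91.7, 20.3, 67.2.
Season total = 872.2 DD.
Complete generations = ⌊872.2 / 292⌋ = 2.

2 generations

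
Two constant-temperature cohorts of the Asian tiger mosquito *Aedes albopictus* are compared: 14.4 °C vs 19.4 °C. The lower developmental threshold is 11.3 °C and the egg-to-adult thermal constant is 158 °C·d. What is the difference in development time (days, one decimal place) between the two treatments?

31.5 days

At 14.4 °C: 158 / (14.4 − 11.3) = 158 / 3.1 = 50.968 d.
At 19.4 °C: 158 / (19.4 − 11.3) = 158 / 8.1 = 19.506 d.
Difference = |50.968 − 19.506| = 31.462 ≈ 31.5 days.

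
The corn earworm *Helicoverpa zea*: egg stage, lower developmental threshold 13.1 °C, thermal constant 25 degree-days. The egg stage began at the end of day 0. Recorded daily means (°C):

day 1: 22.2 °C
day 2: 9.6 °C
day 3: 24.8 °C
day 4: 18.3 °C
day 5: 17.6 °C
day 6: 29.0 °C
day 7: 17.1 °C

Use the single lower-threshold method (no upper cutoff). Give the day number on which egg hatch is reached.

day 4

Daily DD above 13.1 °C: 9.1, 0.0, 11.7, 5.2, 4.5, 15.9, 4.0.
Cumulative: 9.1, 9.1, 20.8, 26.0, 30.5, 46.4, 50.4.
The total first reaches 25 DD on day 4.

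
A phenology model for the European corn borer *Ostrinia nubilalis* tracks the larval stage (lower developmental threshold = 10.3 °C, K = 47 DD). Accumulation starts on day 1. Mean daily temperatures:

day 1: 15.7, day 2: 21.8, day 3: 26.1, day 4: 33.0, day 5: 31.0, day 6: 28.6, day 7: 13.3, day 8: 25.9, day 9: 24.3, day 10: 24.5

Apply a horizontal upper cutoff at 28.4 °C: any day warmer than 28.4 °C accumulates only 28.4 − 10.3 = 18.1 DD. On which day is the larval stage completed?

Daily DD above 10.3 °C (capped at 18.1): 5.4, 11.5, 15.8, 18.1, 18.1, 18.1, 3.0, 15.6, 14.0, 14.2.
Cumulative: 5.4, 16.9, 32.7, 50.8, 68.9, 87.0, 90.0, 105.6, 119.6, 133.8.
The total first reaches 47 DD on day 4.

day 4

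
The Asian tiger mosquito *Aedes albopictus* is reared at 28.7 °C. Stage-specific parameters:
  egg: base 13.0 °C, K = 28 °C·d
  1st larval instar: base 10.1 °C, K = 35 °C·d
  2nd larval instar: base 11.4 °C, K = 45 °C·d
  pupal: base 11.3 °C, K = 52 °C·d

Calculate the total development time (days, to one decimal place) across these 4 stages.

egg: 28 / (28.7 − 13.0) = 28 / 15.7 = 1.783 d.
1st larval instar: 35 / (28.7 − 10.1) = 35 / 18.6 = 1.882 d.
2nd larval instar: 45 / (28.7 − 11.4) = 45 / 17.3 = 2.601 d.
pupal: 52 / (28.7 − 11.3) = 52 / 17.4 = 2.989 d.
Sum = 9.255 ≈ 9.3 days.

9.3 days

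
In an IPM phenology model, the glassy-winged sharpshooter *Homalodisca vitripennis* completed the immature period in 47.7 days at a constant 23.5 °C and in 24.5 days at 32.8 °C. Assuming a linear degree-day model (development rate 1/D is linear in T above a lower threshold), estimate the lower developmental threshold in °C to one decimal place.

13.7 °C

Equal thermal constants: D₁(T₁ − T_b) = D₂(T₂ − T_b).
47.7·(23.5 − T_b) = 24.5·(32.8 − T_b)
T_b = (47.7·23.5 − 24.5·32.8) / (47.7 − 24.5) = 317.35 / 23.2 = 13.679 °C ≈ 13.7 °C.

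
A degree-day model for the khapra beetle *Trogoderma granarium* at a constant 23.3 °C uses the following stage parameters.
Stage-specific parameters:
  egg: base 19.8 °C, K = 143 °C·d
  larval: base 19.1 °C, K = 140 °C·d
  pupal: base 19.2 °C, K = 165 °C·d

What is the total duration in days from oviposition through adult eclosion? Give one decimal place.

egg: 143 / (23.3 − 19.8) = 143 / 3.5 = 40.857 d.
larval: 140 / (23.3 − 19.1) = 140 / 4.2 = 33.333 d.
pupal: 165 / (23.3 − 19.2) = 165 / 4.1 = 40.244 d.
Sum = 114.434 ≈ 114.4 days.

114.4 days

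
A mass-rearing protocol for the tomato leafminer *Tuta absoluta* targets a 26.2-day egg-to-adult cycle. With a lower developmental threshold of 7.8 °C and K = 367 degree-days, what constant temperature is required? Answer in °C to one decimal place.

Required daily accumulation = 367 / 26.2 = 14.008 DD/day.
T = T_base + 14.008 = 7.8 + 14.008 = 21.808 ≈ 21.8 °C.

21.8 °C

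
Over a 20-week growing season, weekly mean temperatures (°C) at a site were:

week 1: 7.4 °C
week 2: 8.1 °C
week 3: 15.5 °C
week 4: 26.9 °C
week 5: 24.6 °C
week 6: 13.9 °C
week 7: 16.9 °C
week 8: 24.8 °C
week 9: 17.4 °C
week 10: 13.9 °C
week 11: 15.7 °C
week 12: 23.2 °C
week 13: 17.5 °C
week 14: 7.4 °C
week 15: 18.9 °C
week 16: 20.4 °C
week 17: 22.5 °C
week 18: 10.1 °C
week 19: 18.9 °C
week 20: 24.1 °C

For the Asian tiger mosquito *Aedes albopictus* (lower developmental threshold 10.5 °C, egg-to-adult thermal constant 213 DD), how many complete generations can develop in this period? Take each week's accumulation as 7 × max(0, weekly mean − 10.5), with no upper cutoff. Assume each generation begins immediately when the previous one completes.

4 generations

Weekly DD (7 × max(0, T̄ − 10.5)): 0.0, 0.0, 35.0, 114.8, 98.7, 23.8, 44.8, 100.1, 48.3, 23.8, 36.4, 88.9, 49.0, 0.0, 58.8, 69.3, 84.0, 0.0, 58.8, 95.2.
Season total = 1029.7 DD.
Complete generations = ⌊1029.7 / 213⌋ = 4.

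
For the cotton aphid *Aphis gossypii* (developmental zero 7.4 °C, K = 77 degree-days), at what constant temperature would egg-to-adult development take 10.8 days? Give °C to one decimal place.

14.5 °C

Required daily accumulation = 77 / 10.8 = 7.130 DD/day.
T = T_base + 7.130 = 7.4 + 7.130 = 14.530 ≈ 14.5 °C.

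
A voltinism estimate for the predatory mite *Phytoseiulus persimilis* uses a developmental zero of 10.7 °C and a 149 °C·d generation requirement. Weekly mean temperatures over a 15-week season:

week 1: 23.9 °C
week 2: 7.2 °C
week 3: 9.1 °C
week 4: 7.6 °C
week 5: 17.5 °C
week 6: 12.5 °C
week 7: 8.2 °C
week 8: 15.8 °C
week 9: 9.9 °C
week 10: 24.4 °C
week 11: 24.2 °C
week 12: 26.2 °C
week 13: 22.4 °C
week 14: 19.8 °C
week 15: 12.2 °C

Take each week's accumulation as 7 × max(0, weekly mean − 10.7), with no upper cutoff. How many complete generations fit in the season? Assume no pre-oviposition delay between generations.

Weekly DD (7 × max(0, T̄ − 10.7)): 92.4, 0.0, 0.0, 0.0, 47.6, 12.6, 0.0, 35.7, 0.0, 95.9, 94.5, 108.5, 81.9, 63.7, 10.5.
Season total = 643.3 DD.
Complete generations = ⌊643.3 / 149⌋ = 4.

4 generations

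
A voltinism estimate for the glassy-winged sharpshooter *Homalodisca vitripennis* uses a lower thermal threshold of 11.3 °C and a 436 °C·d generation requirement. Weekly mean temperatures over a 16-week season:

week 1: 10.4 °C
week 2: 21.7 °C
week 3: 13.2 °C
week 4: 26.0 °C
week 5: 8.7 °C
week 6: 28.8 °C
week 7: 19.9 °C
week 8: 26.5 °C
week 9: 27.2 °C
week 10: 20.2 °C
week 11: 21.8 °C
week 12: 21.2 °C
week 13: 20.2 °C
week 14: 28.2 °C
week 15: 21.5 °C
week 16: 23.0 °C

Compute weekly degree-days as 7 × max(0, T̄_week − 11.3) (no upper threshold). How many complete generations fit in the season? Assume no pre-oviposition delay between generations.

2 generations

Weekly DD (7 × max(0, T̄ − 11.3)): 0.0, 72.8, 13.3, 102.9, 0.0, 122.5, 60.2, 106.4, 111.3, 62.3, 73.5, 69.3, 62.3, 118.3, 71.4, 81.9.
Season total = 1128.4 DD.
Complete generations = ⌊1128.4 / 436⌋ = 2.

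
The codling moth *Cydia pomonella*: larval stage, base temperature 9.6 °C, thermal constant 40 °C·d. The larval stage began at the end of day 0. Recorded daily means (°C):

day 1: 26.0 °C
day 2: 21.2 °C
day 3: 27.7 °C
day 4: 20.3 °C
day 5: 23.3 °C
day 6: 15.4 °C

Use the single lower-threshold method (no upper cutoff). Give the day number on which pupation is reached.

Daily DD above 9.6 °C: 16.4, 11.6, 18.1, 10.7, 13.7, 5.8.
Cumulative: 16.4, 28.0, 46.1, 56.8, 70.5, 76.3.
The total first reaches 40 DD on day 3.

day 3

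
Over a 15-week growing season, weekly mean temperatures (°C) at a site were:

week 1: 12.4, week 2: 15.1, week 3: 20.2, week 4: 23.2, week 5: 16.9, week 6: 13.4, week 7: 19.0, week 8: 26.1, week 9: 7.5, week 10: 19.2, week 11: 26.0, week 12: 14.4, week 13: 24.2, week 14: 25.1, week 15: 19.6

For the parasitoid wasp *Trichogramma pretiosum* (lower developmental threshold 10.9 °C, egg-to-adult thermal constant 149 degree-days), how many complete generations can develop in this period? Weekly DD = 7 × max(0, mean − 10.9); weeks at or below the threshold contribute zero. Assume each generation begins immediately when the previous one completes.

5 generations

Weekly DD (7 × max(0, T̄ − 10.9)): 10.5, 29.4, 65.1, 86.1, 42.0, 17.5, 56.7, 106.4, 0.0, 58.1, 105.7, 24.5, 93.1, 99.4, 60.9.
Season total = 855.4 DD.
Complete generations = ⌊855.4 / 149⌋ = 5.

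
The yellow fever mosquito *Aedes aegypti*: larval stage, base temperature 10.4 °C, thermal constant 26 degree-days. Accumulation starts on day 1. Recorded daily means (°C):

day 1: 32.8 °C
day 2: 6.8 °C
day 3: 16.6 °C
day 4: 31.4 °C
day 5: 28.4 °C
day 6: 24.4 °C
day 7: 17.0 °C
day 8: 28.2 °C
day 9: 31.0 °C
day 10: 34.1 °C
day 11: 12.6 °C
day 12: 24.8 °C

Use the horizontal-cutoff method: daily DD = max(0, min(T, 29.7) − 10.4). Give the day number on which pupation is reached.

Daily DD above 10.4 °C (capped at 19.3): 19.3, 0.0, 6.2, 19.3, 18.0, 14.0, 6.6, 17.8, 19.3, 19.3, 2.2, 14.4.
Cumulative: 19.3, 19.3, 25.5, 44.8, 62.8, 76.8, 83.4, 101.2, 120.5, 139.8, 142.0, 156.4.
The total first reaches 26 DD on day 4.

day 4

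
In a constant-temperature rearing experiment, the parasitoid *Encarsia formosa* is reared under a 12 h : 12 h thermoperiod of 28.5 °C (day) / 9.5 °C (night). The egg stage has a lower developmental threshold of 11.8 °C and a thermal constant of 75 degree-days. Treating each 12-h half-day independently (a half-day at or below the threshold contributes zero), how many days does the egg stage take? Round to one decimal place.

9.0 days

Day half: max(0, 28.5 − 11.8) × 0.5 = 16.7 × 0.5 = 8.35 DD.
Night half: max(0, 9.5 − 11.8) × 0.5 = 0.0 × 0.5 = 0.00 DD.
Per 24 h: 8.35 DD/day.
Duration = 75 / 8.35 = 8.982 ≈ 9.0 days.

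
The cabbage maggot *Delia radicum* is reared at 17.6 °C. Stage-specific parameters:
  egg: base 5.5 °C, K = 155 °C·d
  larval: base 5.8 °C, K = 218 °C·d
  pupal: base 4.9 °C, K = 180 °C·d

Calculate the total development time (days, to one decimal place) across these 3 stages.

egg: 155 / (17.6 − 5.5) = 155 / 12.1 = 12.810 d.
larval: 218 / (17.6 − 5.8) = 218 / 11.8 = 18.475 d.
pupal: 180 / (17.6 − 4.9) = 180 / 12.7 = 14.173 d.
Sum = 45.458 ≈ 45.5 days.

45.5 days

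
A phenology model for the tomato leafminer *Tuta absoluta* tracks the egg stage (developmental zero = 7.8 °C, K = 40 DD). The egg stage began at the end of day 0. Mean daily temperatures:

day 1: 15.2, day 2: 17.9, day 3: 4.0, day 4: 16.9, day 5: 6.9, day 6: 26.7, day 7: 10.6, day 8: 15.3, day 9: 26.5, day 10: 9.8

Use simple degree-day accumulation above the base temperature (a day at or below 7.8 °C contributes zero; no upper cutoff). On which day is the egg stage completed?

day 6

Daily DD above 7.8 °C: 7.4, 10.1, 0.0, 9.1, 0.0, 18.9, 2.8, 7.5, 18.7, 2.0.
Cumulative: 7.4, 17.5, 17.5, 26.6, 26.6, 45.5, 48.3, 55.8, 74.5, 76.5.
The total first reaches 40 DD on day 6.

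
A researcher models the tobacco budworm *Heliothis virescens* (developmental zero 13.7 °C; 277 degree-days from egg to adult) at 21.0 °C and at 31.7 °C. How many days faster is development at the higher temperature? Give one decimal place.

At 21.0 °C: 277 / (21.0 − 13.7) = 277 / 7.3 = 37.945 d.
At 31.7 °C: 277 / (31.7 − 13.7) = 277 / 18.0 = 15.389 d.
Difference = |37.945 − 15.389| = 22.556 ≈ 22.6 days.

22.6 days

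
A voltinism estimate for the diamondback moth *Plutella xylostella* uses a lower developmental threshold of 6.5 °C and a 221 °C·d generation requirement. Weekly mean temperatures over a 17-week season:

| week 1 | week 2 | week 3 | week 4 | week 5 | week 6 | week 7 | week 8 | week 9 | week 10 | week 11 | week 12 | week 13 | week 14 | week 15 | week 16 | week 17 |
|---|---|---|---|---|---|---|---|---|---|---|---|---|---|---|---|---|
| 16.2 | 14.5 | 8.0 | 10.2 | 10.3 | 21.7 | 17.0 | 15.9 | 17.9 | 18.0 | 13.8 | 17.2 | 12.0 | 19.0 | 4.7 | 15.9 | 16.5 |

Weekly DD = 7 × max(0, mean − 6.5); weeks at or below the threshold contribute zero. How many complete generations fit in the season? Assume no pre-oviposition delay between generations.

Weekly DD (7 × max(0, T̄ − 6.5)): 67.9, 56.0, 10.5, 25.9, 26.6, 106.4, 73.5, 65.8, 79.8, 80.5, 51.1, 74.9, 38.5, 87.5, 0.0, 65.8, 70.0.
Season total = 980.7 DD.
Complete generations = ⌊980.7 / 221⌋ = 4.

4 generations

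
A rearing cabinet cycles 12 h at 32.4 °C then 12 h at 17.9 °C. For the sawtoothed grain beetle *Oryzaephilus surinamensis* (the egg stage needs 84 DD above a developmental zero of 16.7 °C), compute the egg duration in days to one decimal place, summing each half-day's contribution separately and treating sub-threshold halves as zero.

Day half: max(0, 32.4 − 16.7) × 0.5 = 15.7 × 0.5 = 7.85 DD.
Night half: max(0, 17.9 − 16.7) × 0.5 = 1.2 × 0.5 = 0.60 DD.
Per 24 h: 8.45 DD/day.
Duration = 84 / 8.45 = 9.941 ≈ 9.9 days.

9.9 days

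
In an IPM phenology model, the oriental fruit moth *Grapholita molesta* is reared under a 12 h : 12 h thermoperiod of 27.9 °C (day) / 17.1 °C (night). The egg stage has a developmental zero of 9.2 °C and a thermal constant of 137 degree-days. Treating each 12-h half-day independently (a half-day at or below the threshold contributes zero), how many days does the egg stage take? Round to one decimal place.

Day half: max(0, 27.9 − 9.2) × 0.5 = 18.7 × 0.5 = 9.35 DD.
Night half: max(0, 17.1 − 9.2) × 0.5 = 7.9 × 0.5 = 3.95 DD.
Per 24 h: 13.30 DD/day.
Duration = 137 / 13.30 = 10.301 ≈ 10.3 days.

10.3 days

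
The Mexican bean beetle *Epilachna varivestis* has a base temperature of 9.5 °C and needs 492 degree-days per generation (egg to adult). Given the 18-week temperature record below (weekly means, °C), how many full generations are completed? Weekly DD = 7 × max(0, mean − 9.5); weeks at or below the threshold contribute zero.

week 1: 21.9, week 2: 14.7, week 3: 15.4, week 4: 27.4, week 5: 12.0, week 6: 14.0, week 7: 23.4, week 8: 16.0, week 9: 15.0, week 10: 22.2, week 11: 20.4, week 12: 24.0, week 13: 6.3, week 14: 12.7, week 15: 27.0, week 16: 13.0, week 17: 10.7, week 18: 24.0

Weekly DD (7 × max(0, T̄ − 9.5)): 86.8, 36.4, 41.3, 125.3, 17.5, 31.5, 97.3, 45.5, 38.5, 88.9, 76.3, 101.5, 0.0, 22.4, 122.5, 24.5, 8.4, 101.5.
Season total = 1066.1 DD.
Complete generations = ⌊1066.1 / 492⌋ = 2.

2 generations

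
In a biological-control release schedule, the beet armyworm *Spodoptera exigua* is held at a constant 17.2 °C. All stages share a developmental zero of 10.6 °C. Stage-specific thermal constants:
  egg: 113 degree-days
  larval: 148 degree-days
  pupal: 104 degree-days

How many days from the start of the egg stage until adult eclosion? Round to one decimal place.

Daily accumulation at 17.2 °C = 17.2 − 10.6 = 6.6 DD/day.
Total K = 113 + 148 + 104 = 365 DD.
Total duration = 365 / 6.6 = 55.303 ≈ 55.3 days.

55.3 days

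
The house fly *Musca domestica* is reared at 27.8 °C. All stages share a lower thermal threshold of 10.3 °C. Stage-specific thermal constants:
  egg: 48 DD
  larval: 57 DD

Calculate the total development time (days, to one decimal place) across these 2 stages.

6.0 days

Daily accumulation at 27.8 °C = 27.8 − 10.3 = 17.5 DD/day.
Total K = 48 + 57 = 105 DD.
Total duration = 105 / 17.5 = 6.000 ≈ 6.0 days.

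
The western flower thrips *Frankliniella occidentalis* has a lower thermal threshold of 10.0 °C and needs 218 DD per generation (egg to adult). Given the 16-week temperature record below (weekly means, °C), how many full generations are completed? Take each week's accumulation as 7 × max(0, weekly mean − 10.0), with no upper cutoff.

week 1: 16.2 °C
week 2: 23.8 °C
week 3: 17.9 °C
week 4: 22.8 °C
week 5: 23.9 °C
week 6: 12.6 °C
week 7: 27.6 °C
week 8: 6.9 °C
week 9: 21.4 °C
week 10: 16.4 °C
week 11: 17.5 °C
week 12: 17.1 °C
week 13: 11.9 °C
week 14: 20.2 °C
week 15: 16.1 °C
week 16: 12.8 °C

Weekly DD (7 × max(0, T̄ − 10.0)): 43.4, 96.6, 55.3, 89.6, 97.3, 18.2, 123.2, 0.0, 79.8, 44.8, 52.5, 49.7, 13.3, 71.4, 42.7, 19.6.
Season total = 897.4 DD.
Complete generations = ⌊897.4 / 218⌋ = 4.

4 generations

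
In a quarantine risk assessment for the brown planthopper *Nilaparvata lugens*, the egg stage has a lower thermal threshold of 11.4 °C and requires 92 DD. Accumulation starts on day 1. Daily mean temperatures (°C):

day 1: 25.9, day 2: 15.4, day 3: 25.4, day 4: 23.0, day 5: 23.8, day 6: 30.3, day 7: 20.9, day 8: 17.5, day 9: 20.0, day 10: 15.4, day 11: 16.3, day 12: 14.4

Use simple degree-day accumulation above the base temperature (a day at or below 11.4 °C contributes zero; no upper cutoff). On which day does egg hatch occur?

day 9

Daily DD above 11.4 °C: 14.5, 4.0, 14.0, 11.6, 12.4, 18.9, 9.5, 6.1, 8.6, 4.0, 4.9, 3.0.
Cumulative: 14.5, 18.5, 32.5, 44.1, 56.5, 75.4, 84.9, 91.0, 99.6, 103.6, 108.5, 111.5.
The total first reaches 92 DD on day 9.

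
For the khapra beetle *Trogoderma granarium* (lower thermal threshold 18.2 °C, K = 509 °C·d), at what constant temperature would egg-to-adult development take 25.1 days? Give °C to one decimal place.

Required daily accumulation = 509 / 25.1 = 20.279 DD/day.
T = T_base + 20.279 = 18.2 + 20.279 = 38.479 ≈ 38.5 °C.

38.5 °C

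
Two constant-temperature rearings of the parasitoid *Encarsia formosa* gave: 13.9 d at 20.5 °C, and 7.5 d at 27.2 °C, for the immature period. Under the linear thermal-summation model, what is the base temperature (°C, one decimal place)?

12.6 °C

Under the model K = D·(T − T_b), so D₁·(T₁ − T_b) = D₂·(T₂ − T_b).
13.9·(20.5 − T_b) = 7.5·(27.2 − T_b)
T_b = (13.9·20.5 − 7.5·27.2) / (13.9 − 7.5) = 80.95 / 6.4 = 12.648 °C ≈ 12.6 °C.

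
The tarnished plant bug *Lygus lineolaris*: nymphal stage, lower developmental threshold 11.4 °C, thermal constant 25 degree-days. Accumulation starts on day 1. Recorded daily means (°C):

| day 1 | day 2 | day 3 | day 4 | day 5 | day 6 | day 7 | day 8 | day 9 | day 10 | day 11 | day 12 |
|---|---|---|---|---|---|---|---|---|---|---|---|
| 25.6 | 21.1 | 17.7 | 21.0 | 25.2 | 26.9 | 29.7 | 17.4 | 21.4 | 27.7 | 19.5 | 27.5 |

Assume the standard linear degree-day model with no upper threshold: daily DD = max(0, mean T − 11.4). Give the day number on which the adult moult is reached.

Daily DD above 11.4 °C: 14.2, 9.7, 6.3, 9.6, 13.8, 15.5, 18.3, 6.0, 10.0, 16.3, 8.1, 16.1.
Cumulative: 14.2, 23.9, 30.2, 39.8, 53.6, 69.1, 87.4, 93.4, 103.4, 119.7, 127.8, 143.9.
The total first reaches 25 DD on day 3.

day 3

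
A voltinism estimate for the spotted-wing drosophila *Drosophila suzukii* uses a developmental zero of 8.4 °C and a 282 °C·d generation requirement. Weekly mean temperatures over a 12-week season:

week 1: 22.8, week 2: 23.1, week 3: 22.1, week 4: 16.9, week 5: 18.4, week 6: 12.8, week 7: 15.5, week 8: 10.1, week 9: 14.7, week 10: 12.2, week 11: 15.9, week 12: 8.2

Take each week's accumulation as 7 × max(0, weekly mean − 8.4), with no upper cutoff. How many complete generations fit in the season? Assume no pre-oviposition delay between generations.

Weekly DD (7 × max(0, T̄ − 8.4)): 100.8, 102.9, 95.9, 59.5, 70.0, 30.8, 49.7, 11.9, 44.1, 26.6, 52.5, 0.0.
Season total = 644.7 DD.
Complete generations = ⌊644.7 / 282⌋ = 2.

2 generations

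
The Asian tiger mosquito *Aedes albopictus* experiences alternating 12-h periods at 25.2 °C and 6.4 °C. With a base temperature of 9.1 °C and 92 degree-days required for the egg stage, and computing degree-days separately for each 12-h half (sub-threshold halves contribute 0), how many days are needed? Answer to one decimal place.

11.4 days

Day half: max(0, 25.2 − 9.1) × 0.5 = 16.1 × 0.5 = 8.05 DD.
Night half: max(0, 6.4 − 9.1) × 0.5 = 0.0 × 0.5 = 0.00 DD.
Per 24 h: 8.05 DD/day.
Duration = 92 / 8.05 = 11.429 ≈ 11.4 days.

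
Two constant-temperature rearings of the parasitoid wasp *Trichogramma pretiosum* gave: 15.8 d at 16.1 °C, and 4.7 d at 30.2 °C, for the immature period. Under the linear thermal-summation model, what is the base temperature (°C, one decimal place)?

10.1 °C

Under the model K = D·(T − T_b), so D₁·(T₁ − T_b) = D₂·(T₂ − T_b).
15.8·(16.1 − T_b) = 4.7·(30.2 − T_b)
T_b = (15.8·16.1 − 4.7·30.2) / (15.8 − 4.7) = 112.44 / 11.1 = 10.130 °C ≈ 10.1 °C.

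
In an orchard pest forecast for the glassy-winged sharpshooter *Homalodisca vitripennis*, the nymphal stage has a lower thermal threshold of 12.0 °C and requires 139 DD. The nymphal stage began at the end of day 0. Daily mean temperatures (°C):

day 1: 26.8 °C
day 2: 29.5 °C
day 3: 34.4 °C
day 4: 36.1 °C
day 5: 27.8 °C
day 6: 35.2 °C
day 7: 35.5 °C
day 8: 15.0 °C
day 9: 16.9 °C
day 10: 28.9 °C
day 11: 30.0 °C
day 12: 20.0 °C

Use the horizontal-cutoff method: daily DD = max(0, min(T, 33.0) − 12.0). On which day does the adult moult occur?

Daily DD above 12.0 °C (capped at 21.0): 14.8, 17.5, 21.0, 21.0, 15.8, 21.0, 21.0, 3.0, 4.9, 16.9, 18.0, 8.0.
Cumulative: 14.8, 32.3, 53.3, 74.3, 90.1, 111.1, 132.1, 135.1, 140.0, 156.9, 174.9, 182.9.
The total first reaches 139 DD on day 9.

day 9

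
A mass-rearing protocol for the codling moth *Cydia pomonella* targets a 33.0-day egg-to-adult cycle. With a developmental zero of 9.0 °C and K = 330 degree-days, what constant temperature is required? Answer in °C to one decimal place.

Required daily accumulation = 330 / 33.0 = 10.000 DD/day.
T = T_base + 10.000 = 9.0 + 10.000 = 19.000 ≈ 19.0 °C.

19.0 °C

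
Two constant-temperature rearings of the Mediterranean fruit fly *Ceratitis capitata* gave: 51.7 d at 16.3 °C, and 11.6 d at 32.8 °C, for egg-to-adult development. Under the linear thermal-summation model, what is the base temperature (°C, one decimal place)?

11.5 °C

Under the model K = D·(T − T_b), so D₁·(T₁ − T_b) = D₂·(T₂ − T_b).
51.7·(16.3 − T_b) = 11.6·(32.8 − T_b)
T_b = (51.7·16.3 − 11.6·32.8) / (51.7 − 11.6) = 462.23 / 40.1 = 11.527 °C ≈ 11.5 °C.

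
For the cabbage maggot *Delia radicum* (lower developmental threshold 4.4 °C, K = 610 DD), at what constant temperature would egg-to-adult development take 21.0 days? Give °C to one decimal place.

33.4 °C

Required daily accumulation = 610 / 21.0 = 29.048 DD/day.
T = T_base + 29.048 = 4.4 + 29.048 = 33.448 ≈ 33.4 °C.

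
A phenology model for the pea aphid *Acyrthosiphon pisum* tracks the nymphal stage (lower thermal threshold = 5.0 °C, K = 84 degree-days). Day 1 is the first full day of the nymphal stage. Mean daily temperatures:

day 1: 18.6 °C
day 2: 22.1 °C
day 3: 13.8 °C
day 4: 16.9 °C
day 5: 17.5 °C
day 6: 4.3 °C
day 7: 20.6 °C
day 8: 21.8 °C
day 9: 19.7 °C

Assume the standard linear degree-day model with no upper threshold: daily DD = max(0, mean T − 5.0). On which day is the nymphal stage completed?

day 8

Daily DD above 5.0 °C: 13.6, 17.1, 8.8, 11.9, 12.5, 0.0, 15.6, 16.8, 14.7.
Cumulative: 13.6, 30.7, 39.5, 51.4, 63.9, 63.9, 79.5, 96.3, 111.0.
The total first reaches 84 DD on day 8.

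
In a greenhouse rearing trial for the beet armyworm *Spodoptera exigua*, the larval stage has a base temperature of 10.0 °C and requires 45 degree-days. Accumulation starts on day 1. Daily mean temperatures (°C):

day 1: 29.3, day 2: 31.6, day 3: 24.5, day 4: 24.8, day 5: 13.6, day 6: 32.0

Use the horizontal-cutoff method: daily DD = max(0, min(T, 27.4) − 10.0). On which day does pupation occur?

day 3

Daily DD above 10.0 °C (capped at 17.4): 17.4, 17.4, 14.5, 14.8, 3.6, 17.4.
Cumulative: 17.4, 34.8, 49.3, 64.1, 67.7, 85.1.
The total first reaches 45 DD on day 3.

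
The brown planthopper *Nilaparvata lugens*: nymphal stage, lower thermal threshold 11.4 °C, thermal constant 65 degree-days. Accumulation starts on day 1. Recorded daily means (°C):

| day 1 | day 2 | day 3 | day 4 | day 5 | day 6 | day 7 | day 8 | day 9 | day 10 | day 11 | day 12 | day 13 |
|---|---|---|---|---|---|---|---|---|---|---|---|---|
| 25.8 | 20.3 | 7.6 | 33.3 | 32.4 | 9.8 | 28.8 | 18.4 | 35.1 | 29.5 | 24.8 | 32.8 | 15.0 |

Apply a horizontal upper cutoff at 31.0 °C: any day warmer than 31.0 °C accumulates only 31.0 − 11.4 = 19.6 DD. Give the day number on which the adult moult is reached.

day 7

Daily DD above 11.4 °C (capped at 19.6): 14.4, 8.9, 0.0, 19.6, 19.6, 0.0, 17.4, 7.0, 19.6, 18.1, 13.4, 19.6, 3.6.
Cumulative: 14.4, 23.3, 23.3, 42.9, 62.5, 62.5, 79.9, 86.9, 106.5, 124.6, 138.0, 157.6, 161.2.
The total first reaches 65 DD on day 7.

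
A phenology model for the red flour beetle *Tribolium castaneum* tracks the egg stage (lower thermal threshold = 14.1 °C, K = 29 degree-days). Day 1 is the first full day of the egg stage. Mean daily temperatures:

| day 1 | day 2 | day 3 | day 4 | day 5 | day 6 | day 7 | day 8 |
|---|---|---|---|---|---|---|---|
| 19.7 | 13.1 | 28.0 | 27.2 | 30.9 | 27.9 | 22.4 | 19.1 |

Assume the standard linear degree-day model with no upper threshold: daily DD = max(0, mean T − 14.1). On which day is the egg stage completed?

Daily DD above 14.1 °C: 5.6, 0.0, 13.9, 13.1, 16.8, 13.8, 8.3, 5.0.
Cumulative: 5.6, 5.6, 19.5, 32.6, 49.4, 63.2, 71.5, 76.5.
The total first reaches 29 DD on day 4.

day 4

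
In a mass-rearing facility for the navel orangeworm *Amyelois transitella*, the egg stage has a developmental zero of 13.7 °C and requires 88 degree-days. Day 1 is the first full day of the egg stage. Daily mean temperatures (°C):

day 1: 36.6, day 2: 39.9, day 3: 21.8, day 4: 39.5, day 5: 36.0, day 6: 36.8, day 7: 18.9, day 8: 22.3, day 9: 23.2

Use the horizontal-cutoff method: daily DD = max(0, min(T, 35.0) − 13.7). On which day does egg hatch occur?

Daily DD above 13.7 °C (capped at 21.3): 21.3, 21.3, 8.1, 21.3, 21.3, 21.3, 5.2, 8.6, 9.5.
Cumulative: 21.3, 42.6, 50.7, 72.0, 93.3, 114.6, 119.8, 128.4, 137.9.
The total first reaches 88 DD on day 5.

day 5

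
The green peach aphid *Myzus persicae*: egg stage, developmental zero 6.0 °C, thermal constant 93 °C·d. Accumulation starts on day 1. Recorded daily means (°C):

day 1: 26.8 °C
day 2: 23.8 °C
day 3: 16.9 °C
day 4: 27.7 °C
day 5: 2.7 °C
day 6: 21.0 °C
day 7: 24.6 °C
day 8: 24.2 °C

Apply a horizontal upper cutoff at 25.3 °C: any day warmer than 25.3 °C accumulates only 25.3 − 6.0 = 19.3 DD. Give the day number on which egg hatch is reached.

day 7

Daily DD above 6.0 °C (capped at 19.3): 19.3, 17.8, 10.9, 19.3, 0.0, 15.0, 18.6, 18.2.
Cumulative: 19.3, 37.1, 48.0, 67.3, 67.3, 82.3, 100.9, 119.1.
The total first reaches 93 DD on day 7.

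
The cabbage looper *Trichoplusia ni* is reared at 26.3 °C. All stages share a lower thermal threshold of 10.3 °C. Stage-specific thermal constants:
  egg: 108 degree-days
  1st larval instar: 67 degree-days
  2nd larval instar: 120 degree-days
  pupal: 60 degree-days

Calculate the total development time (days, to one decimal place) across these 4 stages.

22.2 days

Daily accumulation at 26.3 °C = 26.3 − 10.3 = 16.0 DD/day.
Total K = 108 + 67 + 120 + 60 = 355 DD.
Total duration = 355 / 16.0 = 22.188 ≈ 22.2 days.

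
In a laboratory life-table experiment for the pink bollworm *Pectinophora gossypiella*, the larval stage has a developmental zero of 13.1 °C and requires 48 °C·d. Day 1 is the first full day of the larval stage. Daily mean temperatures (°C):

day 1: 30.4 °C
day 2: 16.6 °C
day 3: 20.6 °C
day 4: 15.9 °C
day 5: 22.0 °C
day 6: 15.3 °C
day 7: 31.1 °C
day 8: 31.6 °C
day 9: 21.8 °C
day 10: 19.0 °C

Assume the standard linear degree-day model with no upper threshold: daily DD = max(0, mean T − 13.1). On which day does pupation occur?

day 7

Daily DD above 13.1 °C: 17.3, 3.5, 7.5, 2.8, 8.9, 2.2, 18.0, 18.5, 8.7, 5.9.
Cumulative: 17.3, 20.8, 28.3, 31.1, 40.0, 42.2, 60.2, 78.7, 87.4, 93.3.
The total first reaches 48 DD on day 7.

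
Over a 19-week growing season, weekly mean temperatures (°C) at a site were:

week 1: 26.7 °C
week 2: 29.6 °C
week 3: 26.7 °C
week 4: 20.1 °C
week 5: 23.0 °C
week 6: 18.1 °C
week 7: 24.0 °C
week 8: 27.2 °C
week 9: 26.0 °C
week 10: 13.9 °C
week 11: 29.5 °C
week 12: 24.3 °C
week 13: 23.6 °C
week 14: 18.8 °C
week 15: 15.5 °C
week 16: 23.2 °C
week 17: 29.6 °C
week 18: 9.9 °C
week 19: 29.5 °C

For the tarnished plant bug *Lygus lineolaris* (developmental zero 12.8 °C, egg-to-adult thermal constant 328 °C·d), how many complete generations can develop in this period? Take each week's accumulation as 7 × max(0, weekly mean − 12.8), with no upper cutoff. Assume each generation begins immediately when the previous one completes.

4 generations

Weekly DD (7 × max(0, T̄ − 12.8)): 97.3, 117.6, 97.3, 51.1, 71.4, 37.1, 78.4, 100.8, 92.4, 7.7, 116.9, 80.5, 75.6, 42.0, 18.9, 72.8, 117.6, 0.0, 116.9.
Season total = 1392.3 DD.
Complete generations = ⌊1392.3 / 328⌋ = 4.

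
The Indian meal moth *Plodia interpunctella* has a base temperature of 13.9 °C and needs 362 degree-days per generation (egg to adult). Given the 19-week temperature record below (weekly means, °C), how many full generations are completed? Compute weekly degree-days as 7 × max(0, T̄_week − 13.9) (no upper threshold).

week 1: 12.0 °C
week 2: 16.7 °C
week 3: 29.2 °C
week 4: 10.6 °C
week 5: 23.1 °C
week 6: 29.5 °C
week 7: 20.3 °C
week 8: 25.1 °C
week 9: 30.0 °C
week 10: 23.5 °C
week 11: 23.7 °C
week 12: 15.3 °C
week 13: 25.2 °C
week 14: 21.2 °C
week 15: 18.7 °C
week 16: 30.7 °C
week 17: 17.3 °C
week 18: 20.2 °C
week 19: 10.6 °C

Weekly DD (7 × max(0, T̄ − 13.9)): 0.0, 19.6, 107.1, 0.0, 64.4, 109.2, 44.8, 78.4, 112.7, 67.2, 68.6, 9.8, 79.1, 51.1, 33.6, 117.6, 23.8, 44.1, 0.0.
Season total = 1031.1 DD.
Complete generations = ⌊1031.1 / 362⌋ = 2.

2 generations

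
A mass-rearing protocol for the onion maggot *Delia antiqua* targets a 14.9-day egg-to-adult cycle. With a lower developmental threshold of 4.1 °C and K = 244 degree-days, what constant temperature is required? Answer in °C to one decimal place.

20.5 °C

Required daily accumulation = 244 / 14.9 = 16.376 DD/day.
T = T_base + 16.376 = 4.1 + 16.376 = 20.476 ≈ 20.5 °C.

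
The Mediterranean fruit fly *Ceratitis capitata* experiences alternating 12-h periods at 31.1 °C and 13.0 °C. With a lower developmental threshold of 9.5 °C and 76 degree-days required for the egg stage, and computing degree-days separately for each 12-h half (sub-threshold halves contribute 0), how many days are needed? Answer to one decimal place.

6.1 days

Day half: max(0, 31.1 − 9.5) × 0.5 = 21.6 × 0.5 = 10.80 DD.
Night half: max(0, 13.0 − 9.5) × 0.5 = 3.5 × 0.5 = 1.75 DD.
Per 24 h: 12.55 DD/day.
Duration = 76 / 12.55 = 6.056 ≈ 6.1 days.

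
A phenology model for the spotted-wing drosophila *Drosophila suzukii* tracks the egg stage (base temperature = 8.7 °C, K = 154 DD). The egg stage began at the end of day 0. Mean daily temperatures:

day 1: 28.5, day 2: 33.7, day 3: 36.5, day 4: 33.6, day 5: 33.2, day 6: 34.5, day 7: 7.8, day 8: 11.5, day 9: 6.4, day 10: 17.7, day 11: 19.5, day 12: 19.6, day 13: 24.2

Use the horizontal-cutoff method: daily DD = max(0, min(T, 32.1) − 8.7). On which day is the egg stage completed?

Daily DD above 8.7 °C (capped at 23.4): 19.8, 23.4, 23.4, 23.4, 23.4, 23.4, 0.0, 2.8, 0.0, 9.0, 10.8, 10.9, 15.5.
Cumulative: 19.8, 43.2, 66.6, 90.0, 113.4, 136.8, 136.8, 139.6, 139.6, 148.6, 159.4, 170.3, 185.8.
The total first reaches 154 DD on day 11.

day 11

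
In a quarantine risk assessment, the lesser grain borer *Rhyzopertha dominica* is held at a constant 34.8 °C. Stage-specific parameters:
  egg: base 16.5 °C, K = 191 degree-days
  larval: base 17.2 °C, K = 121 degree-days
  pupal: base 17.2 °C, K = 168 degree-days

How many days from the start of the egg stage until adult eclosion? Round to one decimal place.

26.9 days

egg: 191 / (34.8 − 16.5) = 191 / 18.3 = 10.437 d.
larval: 121 / (34.8 − 17.2) = 121 / 17.6 = 6.875 d.
pupal: 168 / (34.8 − 17.2) = 168 / 17.6 = 9.545 d.
Sum = 26.858 ≈ 26.9 days.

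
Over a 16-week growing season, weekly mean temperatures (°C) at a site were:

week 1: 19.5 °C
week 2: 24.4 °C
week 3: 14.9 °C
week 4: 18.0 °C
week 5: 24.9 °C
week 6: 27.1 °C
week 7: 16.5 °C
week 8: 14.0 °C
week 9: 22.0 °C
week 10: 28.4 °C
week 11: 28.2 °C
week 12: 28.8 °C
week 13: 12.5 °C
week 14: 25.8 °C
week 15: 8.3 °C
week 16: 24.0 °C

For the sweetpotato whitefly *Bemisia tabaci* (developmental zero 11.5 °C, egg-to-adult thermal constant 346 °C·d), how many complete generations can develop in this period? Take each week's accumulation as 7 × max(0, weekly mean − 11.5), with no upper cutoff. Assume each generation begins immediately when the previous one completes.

Weekly DD (7 × max(0, T̄ − 11.5)): 56.0, 90.3, 23.8, 45.5, 93.8, 109.2, 35.0, 17.5, 73.5, 118.3, 116.9, 121.1, 7.0, 100.1, 0.0, 87.5.
Season total = 1095.5 DD.
Complete generations = ⌊1095.5 / 346⌋ = 3.

3 generations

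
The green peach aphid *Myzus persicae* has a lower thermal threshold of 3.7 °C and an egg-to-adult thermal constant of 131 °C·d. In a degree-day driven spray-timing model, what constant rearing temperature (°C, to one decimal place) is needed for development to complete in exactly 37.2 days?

7.2 °C

Required daily accumulation = 131 / 37.2 = 3.522 DD/day.
T = T_base + 3.522 = 3.7 + 3.522 = 7.222 ≈ 7.2 °C.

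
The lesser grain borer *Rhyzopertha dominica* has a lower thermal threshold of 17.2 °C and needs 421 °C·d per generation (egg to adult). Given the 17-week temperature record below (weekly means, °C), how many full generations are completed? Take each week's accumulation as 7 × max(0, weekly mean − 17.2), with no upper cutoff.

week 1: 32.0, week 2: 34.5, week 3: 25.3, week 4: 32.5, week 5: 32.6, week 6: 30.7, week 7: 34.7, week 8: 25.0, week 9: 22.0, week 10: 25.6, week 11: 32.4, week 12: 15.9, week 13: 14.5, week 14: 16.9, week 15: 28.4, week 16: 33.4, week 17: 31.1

Weekly DD (7 × max(0, T̄ − 17.2)): 103.6, 121.1, 56.7, 107.1, 107.8, 94.5, 122.5, 54.6, 33.6, 58.8, 106.4, 0.0, 0.0, 0.0, 78.4, 113.4, 97.3.
Season total = 1255.8 DD.
Complete generations = ⌊1255.8 / 421⌋ = 2.

2 generations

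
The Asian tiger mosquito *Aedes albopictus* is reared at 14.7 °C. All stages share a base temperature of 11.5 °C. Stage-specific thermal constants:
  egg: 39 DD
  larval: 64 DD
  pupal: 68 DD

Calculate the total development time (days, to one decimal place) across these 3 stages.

Daily accumulation at 14.7 °C = 14.7 − 11.5 = 3.2 DD/day.
Total K = 39 + 64 + 68 = 171 DD.
Total duration = 171 / 3.2 = 53.438 ≈ 53.4 days.

53.4 days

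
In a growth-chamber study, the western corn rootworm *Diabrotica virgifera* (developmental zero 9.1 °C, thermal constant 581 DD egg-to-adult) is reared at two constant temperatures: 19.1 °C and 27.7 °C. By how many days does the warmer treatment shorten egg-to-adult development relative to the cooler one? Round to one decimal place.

26.9 days

At 19.1 °C: 581 / (19.1 − 9.1) = 581 / 10.0 = 58.100 d.
At 27.7 °C: 581 / (27.7 − 9.1) = 581 / 18.6 = 31.237 d.
Difference = |58.100 − 31.237| = 26.863 ≈ 26.9 days.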